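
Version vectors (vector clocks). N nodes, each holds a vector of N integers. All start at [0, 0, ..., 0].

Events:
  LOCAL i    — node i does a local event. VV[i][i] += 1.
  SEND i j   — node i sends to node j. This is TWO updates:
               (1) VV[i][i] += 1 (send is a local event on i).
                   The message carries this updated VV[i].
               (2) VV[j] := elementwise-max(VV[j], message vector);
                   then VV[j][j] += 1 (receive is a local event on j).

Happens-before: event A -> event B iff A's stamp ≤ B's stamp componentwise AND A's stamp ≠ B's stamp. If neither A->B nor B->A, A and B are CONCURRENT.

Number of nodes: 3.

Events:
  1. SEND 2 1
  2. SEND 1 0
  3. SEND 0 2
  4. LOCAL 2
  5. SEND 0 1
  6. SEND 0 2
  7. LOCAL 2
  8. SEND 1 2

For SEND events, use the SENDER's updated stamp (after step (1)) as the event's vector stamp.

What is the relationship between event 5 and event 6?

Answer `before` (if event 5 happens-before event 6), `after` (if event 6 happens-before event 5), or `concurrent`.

Answer: before

Derivation:
Initial: VV[0]=[0, 0, 0]
Initial: VV[1]=[0, 0, 0]
Initial: VV[2]=[0, 0, 0]
Event 1: SEND 2->1: VV[2][2]++ -> VV[2]=[0, 0, 1], msg_vec=[0, 0, 1]; VV[1]=max(VV[1],msg_vec) then VV[1][1]++ -> VV[1]=[0, 1, 1]
Event 2: SEND 1->0: VV[1][1]++ -> VV[1]=[0, 2, 1], msg_vec=[0, 2, 1]; VV[0]=max(VV[0],msg_vec) then VV[0][0]++ -> VV[0]=[1, 2, 1]
Event 3: SEND 0->2: VV[0][0]++ -> VV[0]=[2, 2, 1], msg_vec=[2, 2, 1]; VV[2]=max(VV[2],msg_vec) then VV[2][2]++ -> VV[2]=[2, 2, 2]
Event 4: LOCAL 2: VV[2][2]++ -> VV[2]=[2, 2, 3]
Event 5: SEND 0->1: VV[0][0]++ -> VV[0]=[3, 2, 1], msg_vec=[3, 2, 1]; VV[1]=max(VV[1],msg_vec) then VV[1][1]++ -> VV[1]=[3, 3, 1]
Event 6: SEND 0->2: VV[0][0]++ -> VV[0]=[4, 2, 1], msg_vec=[4, 2, 1]; VV[2]=max(VV[2],msg_vec) then VV[2][2]++ -> VV[2]=[4, 2, 4]
Event 7: LOCAL 2: VV[2][2]++ -> VV[2]=[4, 2, 5]
Event 8: SEND 1->2: VV[1][1]++ -> VV[1]=[3, 4, 1], msg_vec=[3, 4, 1]; VV[2]=max(VV[2],msg_vec) then VV[2][2]++ -> VV[2]=[4, 4, 6]
Event 5 stamp: [3, 2, 1]
Event 6 stamp: [4, 2, 1]
[3, 2, 1] <= [4, 2, 1]? True
[4, 2, 1] <= [3, 2, 1]? False
Relation: before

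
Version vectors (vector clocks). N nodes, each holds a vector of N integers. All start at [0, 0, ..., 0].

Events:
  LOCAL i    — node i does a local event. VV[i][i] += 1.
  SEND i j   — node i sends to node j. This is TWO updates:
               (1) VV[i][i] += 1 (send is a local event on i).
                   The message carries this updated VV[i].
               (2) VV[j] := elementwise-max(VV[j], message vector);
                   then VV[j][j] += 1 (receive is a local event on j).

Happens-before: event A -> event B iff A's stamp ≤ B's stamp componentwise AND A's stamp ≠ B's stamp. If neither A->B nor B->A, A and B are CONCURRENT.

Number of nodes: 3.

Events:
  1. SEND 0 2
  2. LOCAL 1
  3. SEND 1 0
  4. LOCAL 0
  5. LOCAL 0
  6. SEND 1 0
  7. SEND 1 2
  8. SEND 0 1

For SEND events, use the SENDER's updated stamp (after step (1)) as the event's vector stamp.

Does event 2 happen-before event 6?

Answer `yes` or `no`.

Answer: yes

Derivation:
Initial: VV[0]=[0, 0, 0]
Initial: VV[1]=[0, 0, 0]
Initial: VV[2]=[0, 0, 0]
Event 1: SEND 0->2: VV[0][0]++ -> VV[0]=[1, 0, 0], msg_vec=[1, 0, 0]; VV[2]=max(VV[2],msg_vec) then VV[2][2]++ -> VV[2]=[1, 0, 1]
Event 2: LOCAL 1: VV[1][1]++ -> VV[1]=[0, 1, 0]
Event 3: SEND 1->0: VV[1][1]++ -> VV[1]=[0, 2, 0], msg_vec=[0, 2, 0]; VV[0]=max(VV[0],msg_vec) then VV[0][0]++ -> VV[0]=[2, 2, 0]
Event 4: LOCAL 0: VV[0][0]++ -> VV[0]=[3, 2, 0]
Event 5: LOCAL 0: VV[0][0]++ -> VV[0]=[4, 2, 0]
Event 6: SEND 1->0: VV[1][1]++ -> VV[1]=[0, 3, 0], msg_vec=[0, 3, 0]; VV[0]=max(VV[0],msg_vec) then VV[0][0]++ -> VV[0]=[5, 3, 0]
Event 7: SEND 1->2: VV[1][1]++ -> VV[1]=[0, 4, 0], msg_vec=[0, 4, 0]; VV[2]=max(VV[2],msg_vec) then VV[2][2]++ -> VV[2]=[1, 4, 2]
Event 8: SEND 0->1: VV[0][0]++ -> VV[0]=[6, 3, 0], msg_vec=[6, 3, 0]; VV[1]=max(VV[1],msg_vec) then VV[1][1]++ -> VV[1]=[6, 5, 0]
Event 2 stamp: [0, 1, 0]
Event 6 stamp: [0, 3, 0]
[0, 1, 0] <= [0, 3, 0]? True. Equal? False. Happens-before: True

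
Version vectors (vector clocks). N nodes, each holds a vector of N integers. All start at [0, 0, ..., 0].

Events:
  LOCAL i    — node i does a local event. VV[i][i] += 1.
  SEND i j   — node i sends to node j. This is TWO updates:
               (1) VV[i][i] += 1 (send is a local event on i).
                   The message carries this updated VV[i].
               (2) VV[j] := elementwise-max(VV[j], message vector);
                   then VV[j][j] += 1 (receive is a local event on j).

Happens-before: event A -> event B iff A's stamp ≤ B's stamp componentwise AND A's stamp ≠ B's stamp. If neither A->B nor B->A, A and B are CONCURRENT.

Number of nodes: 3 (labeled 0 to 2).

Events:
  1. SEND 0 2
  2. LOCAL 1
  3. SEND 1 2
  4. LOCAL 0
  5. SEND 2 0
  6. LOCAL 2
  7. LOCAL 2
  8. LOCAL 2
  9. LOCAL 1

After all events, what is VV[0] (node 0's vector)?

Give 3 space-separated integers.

Answer: 3 2 3

Derivation:
Initial: VV[0]=[0, 0, 0]
Initial: VV[1]=[0, 0, 0]
Initial: VV[2]=[0, 0, 0]
Event 1: SEND 0->2: VV[0][0]++ -> VV[0]=[1, 0, 0], msg_vec=[1, 0, 0]; VV[2]=max(VV[2],msg_vec) then VV[2][2]++ -> VV[2]=[1, 0, 1]
Event 2: LOCAL 1: VV[1][1]++ -> VV[1]=[0, 1, 0]
Event 3: SEND 1->2: VV[1][1]++ -> VV[1]=[0, 2, 0], msg_vec=[0, 2, 0]; VV[2]=max(VV[2],msg_vec) then VV[2][2]++ -> VV[2]=[1, 2, 2]
Event 4: LOCAL 0: VV[0][0]++ -> VV[0]=[2, 0, 0]
Event 5: SEND 2->0: VV[2][2]++ -> VV[2]=[1, 2, 3], msg_vec=[1, 2, 3]; VV[0]=max(VV[0],msg_vec) then VV[0][0]++ -> VV[0]=[3, 2, 3]
Event 6: LOCAL 2: VV[2][2]++ -> VV[2]=[1, 2, 4]
Event 7: LOCAL 2: VV[2][2]++ -> VV[2]=[1, 2, 5]
Event 8: LOCAL 2: VV[2][2]++ -> VV[2]=[1, 2, 6]
Event 9: LOCAL 1: VV[1][1]++ -> VV[1]=[0, 3, 0]
Final vectors: VV[0]=[3, 2, 3]; VV[1]=[0, 3, 0]; VV[2]=[1, 2, 6]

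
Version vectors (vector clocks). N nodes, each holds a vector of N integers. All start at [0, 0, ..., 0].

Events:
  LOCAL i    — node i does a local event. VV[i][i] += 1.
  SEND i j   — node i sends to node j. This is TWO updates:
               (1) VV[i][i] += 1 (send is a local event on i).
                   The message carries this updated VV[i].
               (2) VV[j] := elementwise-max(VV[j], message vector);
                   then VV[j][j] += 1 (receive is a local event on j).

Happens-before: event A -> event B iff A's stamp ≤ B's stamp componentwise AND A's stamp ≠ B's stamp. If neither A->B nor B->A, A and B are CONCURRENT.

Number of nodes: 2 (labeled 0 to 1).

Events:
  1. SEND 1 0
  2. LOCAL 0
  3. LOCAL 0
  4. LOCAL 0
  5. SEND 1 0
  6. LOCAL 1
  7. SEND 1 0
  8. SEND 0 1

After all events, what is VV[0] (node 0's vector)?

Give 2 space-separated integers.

Initial: VV[0]=[0, 0]
Initial: VV[1]=[0, 0]
Event 1: SEND 1->0: VV[1][1]++ -> VV[1]=[0, 1], msg_vec=[0, 1]; VV[0]=max(VV[0],msg_vec) then VV[0][0]++ -> VV[0]=[1, 1]
Event 2: LOCAL 0: VV[0][0]++ -> VV[0]=[2, 1]
Event 3: LOCAL 0: VV[0][0]++ -> VV[0]=[3, 1]
Event 4: LOCAL 0: VV[0][0]++ -> VV[0]=[4, 1]
Event 5: SEND 1->0: VV[1][1]++ -> VV[1]=[0, 2], msg_vec=[0, 2]; VV[0]=max(VV[0],msg_vec) then VV[0][0]++ -> VV[0]=[5, 2]
Event 6: LOCAL 1: VV[1][1]++ -> VV[1]=[0, 3]
Event 7: SEND 1->0: VV[1][1]++ -> VV[1]=[0, 4], msg_vec=[0, 4]; VV[0]=max(VV[0],msg_vec) then VV[0][0]++ -> VV[0]=[6, 4]
Event 8: SEND 0->1: VV[0][0]++ -> VV[0]=[7, 4], msg_vec=[7, 4]; VV[1]=max(VV[1],msg_vec) then VV[1][1]++ -> VV[1]=[7, 5]
Final vectors: VV[0]=[7, 4]; VV[1]=[7, 5]

Answer: 7 4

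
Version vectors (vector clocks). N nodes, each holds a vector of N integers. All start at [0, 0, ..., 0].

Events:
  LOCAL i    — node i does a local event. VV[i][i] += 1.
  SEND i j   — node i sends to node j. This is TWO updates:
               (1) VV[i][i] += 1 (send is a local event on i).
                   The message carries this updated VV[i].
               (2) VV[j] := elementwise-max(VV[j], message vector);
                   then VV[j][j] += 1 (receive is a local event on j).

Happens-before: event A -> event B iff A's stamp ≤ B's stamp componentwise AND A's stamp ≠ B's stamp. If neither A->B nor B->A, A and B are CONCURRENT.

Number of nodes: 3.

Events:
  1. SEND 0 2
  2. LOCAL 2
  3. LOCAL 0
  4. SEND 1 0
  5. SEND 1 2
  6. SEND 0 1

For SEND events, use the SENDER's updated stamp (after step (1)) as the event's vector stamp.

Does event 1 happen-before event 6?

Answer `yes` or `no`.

Answer: yes

Derivation:
Initial: VV[0]=[0, 0, 0]
Initial: VV[1]=[0, 0, 0]
Initial: VV[2]=[0, 0, 0]
Event 1: SEND 0->2: VV[0][0]++ -> VV[0]=[1, 0, 0], msg_vec=[1, 0, 0]; VV[2]=max(VV[2],msg_vec) then VV[2][2]++ -> VV[2]=[1, 0, 1]
Event 2: LOCAL 2: VV[2][2]++ -> VV[2]=[1, 0, 2]
Event 3: LOCAL 0: VV[0][0]++ -> VV[0]=[2, 0, 0]
Event 4: SEND 1->0: VV[1][1]++ -> VV[1]=[0, 1, 0], msg_vec=[0, 1, 0]; VV[0]=max(VV[0],msg_vec) then VV[0][0]++ -> VV[0]=[3, 1, 0]
Event 5: SEND 1->2: VV[1][1]++ -> VV[1]=[0, 2, 0], msg_vec=[0, 2, 0]; VV[2]=max(VV[2],msg_vec) then VV[2][2]++ -> VV[2]=[1, 2, 3]
Event 6: SEND 0->1: VV[0][0]++ -> VV[0]=[4, 1, 0], msg_vec=[4, 1, 0]; VV[1]=max(VV[1],msg_vec) then VV[1][1]++ -> VV[1]=[4, 3, 0]
Event 1 stamp: [1, 0, 0]
Event 6 stamp: [4, 1, 0]
[1, 0, 0] <= [4, 1, 0]? True. Equal? False. Happens-before: True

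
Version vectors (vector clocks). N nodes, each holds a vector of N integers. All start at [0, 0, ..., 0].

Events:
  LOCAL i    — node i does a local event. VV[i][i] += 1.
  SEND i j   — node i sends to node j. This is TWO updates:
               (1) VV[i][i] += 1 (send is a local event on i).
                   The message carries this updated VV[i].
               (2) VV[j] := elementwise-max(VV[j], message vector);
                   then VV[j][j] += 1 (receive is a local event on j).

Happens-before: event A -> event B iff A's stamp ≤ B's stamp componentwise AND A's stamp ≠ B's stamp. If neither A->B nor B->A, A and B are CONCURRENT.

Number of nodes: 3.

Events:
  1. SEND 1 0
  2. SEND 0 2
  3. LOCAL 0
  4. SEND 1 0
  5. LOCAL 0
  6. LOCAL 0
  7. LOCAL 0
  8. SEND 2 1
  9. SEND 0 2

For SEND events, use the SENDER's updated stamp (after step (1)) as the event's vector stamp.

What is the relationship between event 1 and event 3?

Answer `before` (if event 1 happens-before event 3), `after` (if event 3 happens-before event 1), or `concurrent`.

Answer: before

Derivation:
Initial: VV[0]=[0, 0, 0]
Initial: VV[1]=[0, 0, 0]
Initial: VV[2]=[0, 0, 0]
Event 1: SEND 1->0: VV[1][1]++ -> VV[1]=[0, 1, 0], msg_vec=[0, 1, 0]; VV[0]=max(VV[0],msg_vec) then VV[0][0]++ -> VV[0]=[1, 1, 0]
Event 2: SEND 0->2: VV[0][0]++ -> VV[0]=[2, 1, 0], msg_vec=[2, 1, 0]; VV[2]=max(VV[2],msg_vec) then VV[2][2]++ -> VV[2]=[2, 1, 1]
Event 3: LOCAL 0: VV[0][0]++ -> VV[0]=[3, 1, 0]
Event 4: SEND 1->0: VV[1][1]++ -> VV[1]=[0, 2, 0], msg_vec=[0, 2, 0]; VV[0]=max(VV[0],msg_vec) then VV[0][0]++ -> VV[0]=[4, 2, 0]
Event 5: LOCAL 0: VV[0][0]++ -> VV[0]=[5, 2, 0]
Event 6: LOCAL 0: VV[0][0]++ -> VV[0]=[6, 2, 0]
Event 7: LOCAL 0: VV[0][0]++ -> VV[0]=[7, 2, 0]
Event 8: SEND 2->1: VV[2][2]++ -> VV[2]=[2, 1, 2], msg_vec=[2, 1, 2]; VV[1]=max(VV[1],msg_vec) then VV[1][1]++ -> VV[1]=[2, 3, 2]
Event 9: SEND 0->2: VV[0][0]++ -> VV[0]=[8, 2, 0], msg_vec=[8, 2, 0]; VV[2]=max(VV[2],msg_vec) then VV[2][2]++ -> VV[2]=[8, 2, 3]
Event 1 stamp: [0, 1, 0]
Event 3 stamp: [3, 1, 0]
[0, 1, 0] <= [3, 1, 0]? True
[3, 1, 0] <= [0, 1, 0]? False
Relation: before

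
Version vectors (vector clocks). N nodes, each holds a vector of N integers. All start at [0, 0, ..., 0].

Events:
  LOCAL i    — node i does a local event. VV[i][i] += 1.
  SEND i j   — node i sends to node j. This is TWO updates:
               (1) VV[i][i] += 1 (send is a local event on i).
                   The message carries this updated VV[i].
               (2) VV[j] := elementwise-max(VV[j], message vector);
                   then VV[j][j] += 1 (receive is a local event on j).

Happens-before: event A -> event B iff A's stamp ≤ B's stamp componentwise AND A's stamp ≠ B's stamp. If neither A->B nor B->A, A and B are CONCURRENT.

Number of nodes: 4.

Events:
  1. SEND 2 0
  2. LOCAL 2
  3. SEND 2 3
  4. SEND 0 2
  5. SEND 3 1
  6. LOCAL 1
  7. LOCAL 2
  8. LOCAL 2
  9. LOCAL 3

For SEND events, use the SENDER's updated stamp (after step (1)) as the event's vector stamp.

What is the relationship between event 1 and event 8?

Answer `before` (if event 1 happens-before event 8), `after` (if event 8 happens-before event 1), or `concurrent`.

Initial: VV[0]=[0, 0, 0, 0]
Initial: VV[1]=[0, 0, 0, 0]
Initial: VV[2]=[0, 0, 0, 0]
Initial: VV[3]=[0, 0, 0, 0]
Event 1: SEND 2->0: VV[2][2]++ -> VV[2]=[0, 0, 1, 0], msg_vec=[0, 0, 1, 0]; VV[0]=max(VV[0],msg_vec) then VV[0][0]++ -> VV[0]=[1, 0, 1, 0]
Event 2: LOCAL 2: VV[2][2]++ -> VV[2]=[0, 0, 2, 0]
Event 3: SEND 2->3: VV[2][2]++ -> VV[2]=[0, 0, 3, 0], msg_vec=[0, 0, 3, 0]; VV[3]=max(VV[3],msg_vec) then VV[3][3]++ -> VV[3]=[0, 0, 3, 1]
Event 4: SEND 0->2: VV[0][0]++ -> VV[0]=[2, 0, 1, 0], msg_vec=[2, 0, 1, 0]; VV[2]=max(VV[2],msg_vec) then VV[2][2]++ -> VV[2]=[2, 0, 4, 0]
Event 5: SEND 3->1: VV[3][3]++ -> VV[3]=[0, 0, 3, 2], msg_vec=[0, 0, 3, 2]; VV[1]=max(VV[1],msg_vec) then VV[1][1]++ -> VV[1]=[0, 1, 3, 2]
Event 6: LOCAL 1: VV[1][1]++ -> VV[1]=[0, 2, 3, 2]
Event 7: LOCAL 2: VV[2][2]++ -> VV[2]=[2, 0, 5, 0]
Event 8: LOCAL 2: VV[2][2]++ -> VV[2]=[2, 0, 6, 0]
Event 9: LOCAL 3: VV[3][3]++ -> VV[3]=[0, 0, 3, 3]
Event 1 stamp: [0, 0, 1, 0]
Event 8 stamp: [2, 0, 6, 0]
[0, 0, 1, 0] <= [2, 0, 6, 0]? True
[2, 0, 6, 0] <= [0, 0, 1, 0]? False
Relation: before

Answer: before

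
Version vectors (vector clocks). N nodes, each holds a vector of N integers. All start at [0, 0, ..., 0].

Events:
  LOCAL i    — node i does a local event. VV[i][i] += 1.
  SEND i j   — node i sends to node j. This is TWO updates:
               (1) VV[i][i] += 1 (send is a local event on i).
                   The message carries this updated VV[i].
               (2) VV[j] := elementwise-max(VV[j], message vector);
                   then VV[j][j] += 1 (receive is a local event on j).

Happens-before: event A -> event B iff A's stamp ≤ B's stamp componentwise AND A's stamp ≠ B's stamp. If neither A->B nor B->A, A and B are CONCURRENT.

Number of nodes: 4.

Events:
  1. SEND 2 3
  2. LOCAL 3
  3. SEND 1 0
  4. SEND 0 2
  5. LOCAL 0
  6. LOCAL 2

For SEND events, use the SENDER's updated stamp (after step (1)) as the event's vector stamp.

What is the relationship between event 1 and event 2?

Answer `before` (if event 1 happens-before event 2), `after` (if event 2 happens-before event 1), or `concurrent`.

Answer: before

Derivation:
Initial: VV[0]=[0, 0, 0, 0]
Initial: VV[1]=[0, 0, 0, 0]
Initial: VV[2]=[0, 0, 0, 0]
Initial: VV[3]=[0, 0, 0, 0]
Event 1: SEND 2->3: VV[2][2]++ -> VV[2]=[0, 0, 1, 0], msg_vec=[0, 0, 1, 0]; VV[3]=max(VV[3],msg_vec) then VV[3][3]++ -> VV[3]=[0, 0, 1, 1]
Event 2: LOCAL 3: VV[3][3]++ -> VV[3]=[0, 0, 1, 2]
Event 3: SEND 1->0: VV[1][1]++ -> VV[1]=[0, 1, 0, 0], msg_vec=[0, 1, 0, 0]; VV[0]=max(VV[0],msg_vec) then VV[0][0]++ -> VV[0]=[1, 1, 0, 0]
Event 4: SEND 0->2: VV[0][0]++ -> VV[0]=[2, 1, 0, 0], msg_vec=[2, 1, 0, 0]; VV[2]=max(VV[2],msg_vec) then VV[2][2]++ -> VV[2]=[2, 1, 2, 0]
Event 5: LOCAL 0: VV[0][0]++ -> VV[0]=[3, 1, 0, 0]
Event 6: LOCAL 2: VV[2][2]++ -> VV[2]=[2, 1, 3, 0]
Event 1 stamp: [0, 0, 1, 0]
Event 2 stamp: [0, 0, 1, 2]
[0, 0, 1, 0] <= [0, 0, 1, 2]? True
[0, 0, 1, 2] <= [0, 0, 1, 0]? False
Relation: before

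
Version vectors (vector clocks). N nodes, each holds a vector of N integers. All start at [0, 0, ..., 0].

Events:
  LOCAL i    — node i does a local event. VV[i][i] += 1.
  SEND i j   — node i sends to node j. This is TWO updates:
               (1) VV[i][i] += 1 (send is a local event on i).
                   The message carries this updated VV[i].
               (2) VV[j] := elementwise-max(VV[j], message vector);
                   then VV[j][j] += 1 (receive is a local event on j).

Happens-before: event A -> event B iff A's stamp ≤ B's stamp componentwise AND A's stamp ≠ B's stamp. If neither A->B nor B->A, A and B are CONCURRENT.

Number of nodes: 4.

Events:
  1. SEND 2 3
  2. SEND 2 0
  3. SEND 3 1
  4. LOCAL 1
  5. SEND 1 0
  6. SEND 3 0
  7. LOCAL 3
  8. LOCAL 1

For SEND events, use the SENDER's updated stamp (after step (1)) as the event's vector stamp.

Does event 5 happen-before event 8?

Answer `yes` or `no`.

Answer: yes

Derivation:
Initial: VV[0]=[0, 0, 0, 0]
Initial: VV[1]=[0, 0, 0, 0]
Initial: VV[2]=[0, 0, 0, 0]
Initial: VV[3]=[0, 0, 0, 0]
Event 1: SEND 2->3: VV[2][2]++ -> VV[2]=[0, 0, 1, 0], msg_vec=[0, 0, 1, 0]; VV[3]=max(VV[3],msg_vec) then VV[3][3]++ -> VV[3]=[0, 0, 1, 1]
Event 2: SEND 2->0: VV[2][2]++ -> VV[2]=[0, 0, 2, 0], msg_vec=[0, 0, 2, 0]; VV[0]=max(VV[0],msg_vec) then VV[0][0]++ -> VV[0]=[1, 0, 2, 0]
Event 3: SEND 3->1: VV[3][3]++ -> VV[3]=[0, 0, 1, 2], msg_vec=[0, 0, 1, 2]; VV[1]=max(VV[1],msg_vec) then VV[1][1]++ -> VV[1]=[0, 1, 1, 2]
Event 4: LOCAL 1: VV[1][1]++ -> VV[1]=[0, 2, 1, 2]
Event 5: SEND 1->0: VV[1][1]++ -> VV[1]=[0, 3, 1, 2], msg_vec=[0, 3, 1, 2]; VV[0]=max(VV[0],msg_vec) then VV[0][0]++ -> VV[0]=[2, 3, 2, 2]
Event 6: SEND 3->0: VV[3][3]++ -> VV[3]=[0, 0, 1, 3], msg_vec=[0, 0, 1, 3]; VV[0]=max(VV[0],msg_vec) then VV[0][0]++ -> VV[0]=[3, 3, 2, 3]
Event 7: LOCAL 3: VV[3][3]++ -> VV[3]=[0, 0, 1, 4]
Event 8: LOCAL 1: VV[1][1]++ -> VV[1]=[0, 4, 1, 2]
Event 5 stamp: [0, 3, 1, 2]
Event 8 stamp: [0, 4, 1, 2]
[0, 3, 1, 2] <= [0, 4, 1, 2]? True. Equal? False. Happens-before: True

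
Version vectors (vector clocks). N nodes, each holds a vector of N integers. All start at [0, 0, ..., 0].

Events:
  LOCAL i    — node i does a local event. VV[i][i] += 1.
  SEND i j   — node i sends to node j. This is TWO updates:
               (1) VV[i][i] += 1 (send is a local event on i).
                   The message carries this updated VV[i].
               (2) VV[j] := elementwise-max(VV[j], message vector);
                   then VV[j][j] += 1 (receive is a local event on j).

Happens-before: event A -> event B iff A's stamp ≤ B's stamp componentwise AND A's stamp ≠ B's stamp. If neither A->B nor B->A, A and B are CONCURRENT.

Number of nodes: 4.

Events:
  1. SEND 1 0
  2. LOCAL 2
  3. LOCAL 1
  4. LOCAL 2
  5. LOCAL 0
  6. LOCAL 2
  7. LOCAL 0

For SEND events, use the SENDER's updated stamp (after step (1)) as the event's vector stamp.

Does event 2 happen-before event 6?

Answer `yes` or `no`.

Answer: yes

Derivation:
Initial: VV[0]=[0, 0, 0, 0]
Initial: VV[1]=[0, 0, 0, 0]
Initial: VV[2]=[0, 0, 0, 0]
Initial: VV[3]=[0, 0, 0, 0]
Event 1: SEND 1->0: VV[1][1]++ -> VV[1]=[0, 1, 0, 0], msg_vec=[0, 1, 0, 0]; VV[0]=max(VV[0],msg_vec) then VV[0][0]++ -> VV[0]=[1, 1, 0, 0]
Event 2: LOCAL 2: VV[2][2]++ -> VV[2]=[0, 0, 1, 0]
Event 3: LOCAL 1: VV[1][1]++ -> VV[1]=[0, 2, 0, 0]
Event 4: LOCAL 2: VV[2][2]++ -> VV[2]=[0, 0, 2, 0]
Event 5: LOCAL 0: VV[0][0]++ -> VV[0]=[2, 1, 0, 0]
Event 6: LOCAL 2: VV[2][2]++ -> VV[2]=[0, 0, 3, 0]
Event 7: LOCAL 0: VV[0][0]++ -> VV[0]=[3, 1, 0, 0]
Event 2 stamp: [0, 0, 1, 0]
Event 6 stamp: [0, 0, 3, 0]
[0, 0, 1, 0] <= [0, 0, 3, 0]? True. Equal? False. Happens-before: True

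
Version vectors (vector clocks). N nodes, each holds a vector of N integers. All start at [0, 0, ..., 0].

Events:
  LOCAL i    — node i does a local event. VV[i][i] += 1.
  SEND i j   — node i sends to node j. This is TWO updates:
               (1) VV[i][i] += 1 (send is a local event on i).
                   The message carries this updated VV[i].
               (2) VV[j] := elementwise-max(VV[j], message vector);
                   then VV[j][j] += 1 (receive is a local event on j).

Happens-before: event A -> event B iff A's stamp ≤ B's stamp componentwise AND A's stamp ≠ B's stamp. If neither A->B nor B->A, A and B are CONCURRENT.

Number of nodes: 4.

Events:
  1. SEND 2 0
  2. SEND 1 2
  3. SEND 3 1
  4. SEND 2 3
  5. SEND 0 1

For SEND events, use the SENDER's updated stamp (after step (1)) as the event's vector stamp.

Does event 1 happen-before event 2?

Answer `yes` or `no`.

Answer: no

Derivation:
Initial: VV[0]=[0, 0, 0, 0]
Initial: VV[1]=[0, 0, 0, 0]
Initial: VV[2]=[0, 0, 0, 0]
Initial: VV[3]=[0, 0, 0, 0]
Event 1: SEND 2->0: VV[2][2]++ -> VV[2]=[0, 0, 1, 0], msg_vec=[0, 0, 1, 0]; VV[0]=max(VV[0],msg_vec) then VV[0][0]++ -> VV[0]=[1, 0, 1, 0]
Event 2: SEND 1->2: VV[1][1]++ -> VV[1]=[0, 1, 0, 0], msg_vec=[0, 1, 0, 0]; VV[2]=max(VV[2],msg_vec) then VV[2][2]++ -> VV[2]=[0, 1, 2, 0]
Event 3: SEND 3->1: VV[3][3]++ -> VV[3]=[0, 0, 0, 1], msg_vec=[0, 0, 0, 1]; VV[1]=max(VV[1],msg_vec) then VV[1][1]++ -> VV[1]=[0, 2, 0, 1]
Event 4: SEND 2->3: VV[2][2]++ -> VV[2]=[0, 1, 3, 0], msg_vec=[0, 1, 3, 0]; VV[3]=max(VV[3],msg_vec) then VV[3][3]++ -> VV[3]=[0, 1, 3, 2]
Event 5: SEND 0->1: VV[0][0]++ -> VV[0]=[2, 0, 1, 0], msg_vec=[2, 0, 1, 0]; VV[1]=max(VV[1],msg_vec) then VV[1][1]++ -> VV[1]=[2, 3, 1, 1]
Event 1 stamp: [0, 0, 1, 0]
Event 2 stamp: [0, 1, 0, 0]
[0, 0, 1, 0] <= [0, 1, 0, 0]? False. Equal? False. Happens-before: False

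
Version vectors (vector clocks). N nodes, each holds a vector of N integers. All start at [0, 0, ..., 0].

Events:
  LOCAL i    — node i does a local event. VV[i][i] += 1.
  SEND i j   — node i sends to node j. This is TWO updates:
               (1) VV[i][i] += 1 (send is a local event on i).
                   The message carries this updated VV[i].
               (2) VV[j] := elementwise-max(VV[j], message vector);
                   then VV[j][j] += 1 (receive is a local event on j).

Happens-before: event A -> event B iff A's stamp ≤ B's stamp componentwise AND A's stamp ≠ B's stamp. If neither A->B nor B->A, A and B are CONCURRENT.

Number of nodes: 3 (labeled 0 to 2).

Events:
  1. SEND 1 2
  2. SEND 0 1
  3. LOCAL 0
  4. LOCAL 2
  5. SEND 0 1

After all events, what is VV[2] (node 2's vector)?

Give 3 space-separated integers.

Answer: 0 1 2

Derivation:
Initial: VV[0]=[0, 0, 0]
Initial: VV[1]=[0, 0, 0]
Initial: VV[2]=[0, 0, 0]
Event 1: SEND 1->2: VV[1][1]++ -> VV[1]=[0, 1, 0], msg_vec=[0, 1, 0]; VV[2]=max(VV[2],msg_vec) then VV[2][2]++ -> VV[2]=[0, 1, 1]
Event 2: SEND 0->1: VV[0][0]++ -> VV[0]=[1, 0, 0], msg_vec=[1, 0, 0]; VV[1]=max(VV[1],msg_vec) then VV[1][1]++ -> VV[1]=[1, 2, 0]
Event 3: LOCAL 0: VV[0][0]++ -> VV[0]=[2, 0, 0]
Event 4: LOCAL 2: VV[2][2]++ -> VV[2]=[0, 1, 2]
Event 5: SEND 0->1: VV[0][0]++ -> VV[0]=[3, 0, 0], msg_vec=[3, 0, 0]; VV[1]=max(VV[1],msg_vec) then VV[1][1]++ -> VV[1]=[3, 3, 0]
Final vectors: VV[0]=[3, 0, 0]; VV[1]=[3, 3, 0]; VV[2]=[0, 1, 2]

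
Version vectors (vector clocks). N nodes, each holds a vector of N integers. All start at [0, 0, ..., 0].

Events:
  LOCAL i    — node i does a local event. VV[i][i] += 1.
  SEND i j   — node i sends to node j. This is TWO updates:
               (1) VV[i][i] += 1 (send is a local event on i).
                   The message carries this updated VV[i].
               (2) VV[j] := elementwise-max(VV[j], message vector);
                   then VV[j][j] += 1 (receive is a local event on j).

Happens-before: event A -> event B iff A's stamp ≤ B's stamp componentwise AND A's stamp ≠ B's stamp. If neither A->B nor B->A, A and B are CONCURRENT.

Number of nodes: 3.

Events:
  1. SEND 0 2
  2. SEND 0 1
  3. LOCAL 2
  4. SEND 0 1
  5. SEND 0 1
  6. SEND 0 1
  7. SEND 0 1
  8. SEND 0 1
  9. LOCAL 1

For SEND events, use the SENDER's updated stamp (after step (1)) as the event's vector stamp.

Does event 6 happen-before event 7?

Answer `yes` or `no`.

Initial: VV[0]=[0, 0, 0]
Initial: VV[1]=[0, 0, 0]
Initial: VV[2]=[0, 0, 0]
Event 1: SEND 0->2: VV[0][0]++ -> VV[0]=[1, 0, 0], msg_vec=[1, 0, 0]; VV[2]=max(VV[2],msg_vec) then VV[2][2]++ -> VV[2]=[1, 0, 1]
Event 2: SEND 0->1: VV[0][0]++ -> VV[0]=[2, 0, 0], msg_vec=[2, 0, 0]; VV[1]=max(VV[1],msg_vec) then VV[1][1]++ -> VV[1]=[2, 1, 0]
Event 3: LOCAL 2: VV[2][2]++ -> VV[2]=[1, 0, 2]
Event 4: SEND 0->1: VV[0][0]++ -> VV[0]=[3, 0, 0], msg_vec=[3, 0, 0]; VV[1]=max(VV[1],msg_vec) then VV[1][1]++ -> VV[1]=[3, 2, 0]
Event 5: SEND 0->1: VV[0][0]++ -> VV[0]=[4, 0, 0], msg_vec=[4, 0, 0]; VV[1]=max(VV[1],msg_vec) then VV[1][1]++ -> VV[1]=[4, 3, 0]
Event 6: SEND 0->1: VV[0][0]++ -> VV[0]=[5, 0, 0], msg_vec=[5, 0, 0]; VV[1]=max(VV[1],msg_vec) then VV[1][1]++ -> VV[1]=[5, 4, 0]
Event 7: SEND 0->1: VV[0][0]++ -> VV[0]=[6, 0, 0], msg_vec=[6, 0, 0]; VV[1]=max(VV[1],msg_vec) then VV[1][1]++ -> VV[1]=[6, 5, 0]
Event 8: SEND 0->1: VV[0][0]++ -> VV[0]=[7, 0, 0], msg_vec=[7, 0, 0]; VV[1]=max(VV[1],msg_vec) then VV[1][1]++ -> VV[1]=[7, 6, 0]
Event 9: LOCAL 1: VV[1][1]++ -> VV[1]=[7, 7, 0]
Event 6 stamp: [5, 0, 0]
Event 7 stamp: [6, 0, 0]
[5, 0, 0] <= [6, 0, 0]? True. Equal? False. Happens-before: True

Answer: yes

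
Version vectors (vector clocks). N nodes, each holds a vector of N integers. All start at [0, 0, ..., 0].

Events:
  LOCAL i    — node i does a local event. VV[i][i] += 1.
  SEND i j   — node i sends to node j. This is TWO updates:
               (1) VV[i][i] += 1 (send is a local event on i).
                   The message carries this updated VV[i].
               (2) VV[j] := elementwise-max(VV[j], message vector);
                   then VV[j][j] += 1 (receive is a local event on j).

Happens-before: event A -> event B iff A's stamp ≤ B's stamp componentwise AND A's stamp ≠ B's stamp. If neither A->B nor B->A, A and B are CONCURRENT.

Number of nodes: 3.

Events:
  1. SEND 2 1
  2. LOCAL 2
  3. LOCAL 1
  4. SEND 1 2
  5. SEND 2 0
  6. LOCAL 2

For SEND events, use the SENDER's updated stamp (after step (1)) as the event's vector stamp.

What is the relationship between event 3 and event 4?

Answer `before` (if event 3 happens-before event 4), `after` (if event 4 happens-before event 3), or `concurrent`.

Initial: VV[0]=[0, 0, 0]
Initial: VV[1]=[0, 0, 0]
Initial: VV[2]=[0, 0, 0]
Event 1: SEND 2->1: VV[2][2]++ -> VV[2]=[0, 0, 1], msg_vec=[0, 0, 1]; VV[1]=max(VV[1],msg_vec) then VV[1][1]++ -> VV[1]=[0, 1, 1]
Event 2: LOCAL 2: VV[2][2]++ -> VV[2]=[0, 0, 2]
Event 3: LOCAL 1: VV[1][1]++ -> VV[1]=[0, 2, 1]
Event 4: SEND 1->2: VV[1][1]++ -> VV[1]=[0, 3, 1], msg_vec=[0, 3, 1]; VV[2]=max(VV[2],msg_vec) then VV[2][2]++ -> VV[2]=[0, 3, 3]
Event 5: SEND 2->0: VV[2][2]++ -> VV[2]=[0, 3, 4], msg_vec=[0, 3, 4]; VV[0]=max(VV[0],msg_vec) then VV[0][0]++ -> VV[0]=[1, 3, 4]
Event 6: LOCAL 2: VV[2][2]++ -> VV[2]=[0, 3, 5]
Event 3 stamp: [0, 2, 1]
Event 4 stamp: [0, 3, 1]
[0, 2, 1] <= [0, 3, 1]? True
[0, 3, 1] <= [0, 2, 1]? False
Relation: before

Answer: before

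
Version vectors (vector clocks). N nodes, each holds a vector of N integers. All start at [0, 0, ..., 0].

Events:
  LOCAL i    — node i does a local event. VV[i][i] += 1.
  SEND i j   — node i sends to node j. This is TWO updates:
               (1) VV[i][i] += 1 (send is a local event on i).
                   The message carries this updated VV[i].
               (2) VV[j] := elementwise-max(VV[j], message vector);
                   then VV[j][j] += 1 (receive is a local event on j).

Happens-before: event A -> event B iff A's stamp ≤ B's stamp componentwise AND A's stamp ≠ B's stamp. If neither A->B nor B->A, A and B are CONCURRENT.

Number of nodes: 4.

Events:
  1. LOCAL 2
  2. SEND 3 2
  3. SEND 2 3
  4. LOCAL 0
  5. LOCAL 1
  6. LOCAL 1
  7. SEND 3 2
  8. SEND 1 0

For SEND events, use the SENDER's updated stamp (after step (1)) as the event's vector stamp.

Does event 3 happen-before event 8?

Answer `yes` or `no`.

Initial: VV[0]=[0, 0, 0, 0]
Initial: VV[1]=[0, 0, 0, 0]
Initial: VV[2]=[0, 0, 0, 0]
Initial: VV[3]=[0, 0, 0, 0]
Event 1: LOCAL 2: VV[2][2]++ -> VV[2]=[0, 0, 1, 0]
Event 2: SEND 3->2: VV[3][3]++ -> VV[3]=[0, 0, 0, 1], msg_vec=[0, 0, 0, 1]; VV[2]=max(VV[2],msg_vec) then VV[2][2]++ -> VV[2]=[0, 0, 2, 1]
Event 3: SEND 2->3: VV[2][2]++ -> VV[2]=[0, 0, 3, 1], msg_vec=[0, 0, 3, 1]; VV[3]=max(VV[3],msg_vec) then VV[3][3]++ -> VV[3]=[0, 0, 3, 2]
Event 4: LOCAL 0: VV[0][0]++ -> VV[0]=[1, 0, 0, 0]
Event 5: LOCAL 1: VV[1][1]++ -> VV[1]=[0, 1, 0, 0]
Event 6: LOCAL 1: VV[1][1]++ -> VV[1]=[0, 2, 0, 0]
Event 7: SEND 3->2: VV[3][3]++ -> VV[3]=[0, 0, 3, 3], msg_vec=[0, 0, 3, 3]; VV[2]=max(VV[2],msg_vec) then VV[2][2]++ -> VV[2]=[0, 0, 4, 3]
Event 8: SEND 1->0: VV[1][1]++ -> VV[1]=[0, 3, 0, 0], msg_vec=[0, 3, 0, 0]; VV[0]=max(VV[0],msg_vec) then VV[0][0]++ -> VV[0]=[2, 3, 0, 0]
Event 3 stamp: [0, 0, 3, 1]
Event 8 stamp: [0, 3, 0, 0]
[0, 0, 3, 1] <= [0, 3, 0, 0]? False. Equal? False. Happens-before: False

Answer: no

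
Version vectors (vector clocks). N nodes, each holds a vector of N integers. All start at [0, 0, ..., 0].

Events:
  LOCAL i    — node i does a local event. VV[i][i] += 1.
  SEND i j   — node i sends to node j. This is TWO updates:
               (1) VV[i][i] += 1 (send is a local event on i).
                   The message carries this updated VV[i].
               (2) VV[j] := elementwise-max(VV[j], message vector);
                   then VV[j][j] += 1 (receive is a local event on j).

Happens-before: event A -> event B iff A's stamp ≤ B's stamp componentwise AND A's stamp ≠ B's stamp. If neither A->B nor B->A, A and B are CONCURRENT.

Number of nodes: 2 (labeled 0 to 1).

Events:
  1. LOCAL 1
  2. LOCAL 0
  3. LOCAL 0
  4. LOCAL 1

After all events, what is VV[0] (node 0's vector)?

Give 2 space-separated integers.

Initial: VV[0]=[0, 0]
Initial: VV[1]=[0, 0]
Event 1: LOCAL 1: VV[1][1]++ -> VV[1]=[0, 1]
Event 2: LOCAL 0: VV[0][0]++ -> VV[0]=[1, 0]
Event 3: LOCAL 0: VV[0][0]++ -> VV[0]=[2, 0]
Event 4: LOCAL 1: VV[1][1]++ -> VV[1]=[0, 2]
Final vectors: VV[0]=[2, 0]; VV[1]=[0, 2]

Answer: 2 0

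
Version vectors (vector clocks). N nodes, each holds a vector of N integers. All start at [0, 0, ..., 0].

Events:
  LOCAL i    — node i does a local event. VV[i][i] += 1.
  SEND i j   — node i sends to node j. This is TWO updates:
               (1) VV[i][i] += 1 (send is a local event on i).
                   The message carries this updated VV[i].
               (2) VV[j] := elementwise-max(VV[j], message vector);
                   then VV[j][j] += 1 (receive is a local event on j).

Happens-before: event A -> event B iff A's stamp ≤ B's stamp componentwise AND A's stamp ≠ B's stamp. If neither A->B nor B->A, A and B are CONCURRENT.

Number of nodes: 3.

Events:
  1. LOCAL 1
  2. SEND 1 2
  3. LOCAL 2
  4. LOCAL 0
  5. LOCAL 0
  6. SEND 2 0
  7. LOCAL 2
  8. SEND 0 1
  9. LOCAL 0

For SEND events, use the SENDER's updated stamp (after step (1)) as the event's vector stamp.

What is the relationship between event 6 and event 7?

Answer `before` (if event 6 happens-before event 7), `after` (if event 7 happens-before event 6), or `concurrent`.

Initial: VV[0]=[0, 0, 0]
Initial: VV[1]=[0, 0, 0]
Initial: VV[2]=[0, 0, 0]
Event 1: LOCAL 1: VV[1][1]++ -> VV[1]=[0, 1, 0]
Event 2: SEND 1->2: VV[1][1]++ -> VV[1]=[0, 2, 0], msg_vec=[0, 2, 0]; VV[2]=max(VV[2],msg_vec) then VV[2][2]++ -> VV[2]=[0, 2, 1]
Event 3: LOCAL 2: VV[2][2]++ -> VV[2]=[0, 2, 2]
Event 4: LOCAL 0: VV[0][0]++ -> VV[0]=[1, 0, 0]
Event 5: LOCAL 0: VV[0][0]++ -> VV[0]=[2, 0, 0]
Event 6: SEND 2->0: VV[2][2]++ -> VV[2]=[0, 2, 3], msg_vec=[0, 2, 3]; VV[0]=max(VV[0],msg_vec) then VV[0][0]++ -> VV[0]=[3, 2, 3]
Event 7: LOCAL 2: VV[2][2]++ -> VV[2]=[0, 2, 4]
Event 8: SEND 0->1: VV[0][0]++ -> VV[0]=[4, 2, 3], msg_vec=[4, 2, 3]; VV[1]=max(VV[1],msg_vec) then VV[1][1]++ -> VV[1]=[4, 3, 3]
Event 9: LOCAL 0: VV[0][0]++ -> VV[0]=[5, 2, 3]
Event 6 stamp: [0, 2, 3]
Event 7 stamp: [0, 2, 4]
[0, 2, 3] <= [0, 2, 4]? True
[0, 2, 4] <= [0, 2, 3]? False
Relation: before

Answer: before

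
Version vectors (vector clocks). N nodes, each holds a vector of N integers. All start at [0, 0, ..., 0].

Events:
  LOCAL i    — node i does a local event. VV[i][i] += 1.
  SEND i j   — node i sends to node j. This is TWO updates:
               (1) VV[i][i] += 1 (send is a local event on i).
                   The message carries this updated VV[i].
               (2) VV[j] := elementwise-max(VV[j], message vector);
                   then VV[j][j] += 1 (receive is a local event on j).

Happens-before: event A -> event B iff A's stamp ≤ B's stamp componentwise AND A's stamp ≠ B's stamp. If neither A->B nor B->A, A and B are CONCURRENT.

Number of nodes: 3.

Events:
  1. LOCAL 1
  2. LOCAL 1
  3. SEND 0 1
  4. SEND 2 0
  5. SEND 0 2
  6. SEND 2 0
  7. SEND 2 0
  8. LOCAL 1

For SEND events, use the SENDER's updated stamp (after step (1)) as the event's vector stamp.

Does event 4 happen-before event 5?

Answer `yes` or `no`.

Answer: yes

Derivation:
Initial: VV[0]=[0, 0, 0]
Initial: VV[1]=[0, 0, 0]
Initial: VV[2]=[0, 0, 0]
Event 1: LOCAL 1: VV[1][1]++ -> VV[1]=[0, 1, 0]
Event 2: LOCAL 1: VV[1][1]++ -> VV[1]=[0, 2, 0]
Event 3: SEND 0->1: VV[0][0]++ -> VV[0]=[1, 0, 0], msg_vec=[1, 0, 0]; VV[1]=max(VV[1],msg_vec) then VV[1][1]++ -> VV[1]=[1, 3, 0]
Event 4: SEND 2->0: VV[2][2]++ -> VV[2]=[0, 0, 1], msg_vec=[0, 0, 1]; VV[0]=max(VV[0],msg_vec) then VV[0][0]++ -> VV[0]=[2, 0, 1]
Event 5: SEND 0->2: VV[0][0]++ -> VV[0]=[3, 0, 1], msg_vec=[3, 0, 1]; VV[2]=max(VV[2],msg_vec) then VV[2][2]++ -> VV[2]=[3, 0, 2]
Event 6: SEND 2->0: VV[2][2]++ -> VV[2]=[3, 0, 3], msg_vec=[3, 0, 3]; VV[0]=max(VV[0],msg_vec) then VV[0][0]++ -> VV[0]=[4, 0, 3]
Event 7: SEND 2->0: VV[2][2]++ -> VV[2]=[3, 0, 4], msg_vec=[3, 0, 4]; VV[0]=max(VV[0],msg_vec) then VV[0][0]++ -> VV[0]=[5, 0, 4]
Event 8: LOCAL 1: VV[1][1]++ -> VV[1]=[1, 4, 0]
Event 4 stamp: [0, 0, 1]
Event 5 stamp: [3, 0, 1]
[0, 0, 1] <= [3, 0, 1]? True. Equal? False. Happens-before: True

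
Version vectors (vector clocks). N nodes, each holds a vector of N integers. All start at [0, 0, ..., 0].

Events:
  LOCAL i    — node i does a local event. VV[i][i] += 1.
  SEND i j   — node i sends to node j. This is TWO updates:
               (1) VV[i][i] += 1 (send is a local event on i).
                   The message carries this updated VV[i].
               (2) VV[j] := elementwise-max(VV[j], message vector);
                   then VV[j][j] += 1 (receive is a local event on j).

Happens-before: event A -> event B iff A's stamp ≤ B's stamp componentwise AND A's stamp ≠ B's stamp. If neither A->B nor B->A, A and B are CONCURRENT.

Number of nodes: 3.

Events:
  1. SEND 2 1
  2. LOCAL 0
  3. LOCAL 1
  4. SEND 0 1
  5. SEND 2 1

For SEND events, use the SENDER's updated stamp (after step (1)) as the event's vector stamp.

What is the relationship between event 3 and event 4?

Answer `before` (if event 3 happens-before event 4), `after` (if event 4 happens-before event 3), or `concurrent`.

Answer: concurrent

Derivation:
Initial: VV[0]=[0, 0, 0]
Initial: VV[1]=[0, 0, 0]
Initial: VV[2]=[0, 0, 0]
Event 1: SEND 2->1: VV[2][2]++ -> VV[2]=[0, 0, 1], msg_vec=[0, 0, 1]; VV[1]=max(VV[1],msg_vec) then VV[1][1]++ -> VV[1]=[0, 1, 1]
Event 2: LOCAL 0: VV[0][0]++ -> VV[0]=[1, 0, 0]
Event 3: LOCAL 1: VV[1][1]++ -> VV[1]=[0, 2, 1]
Event 4: SEND 0->1: VV[0][0]++ -> VV[0]=[2, 0, 0], msg_vec=[2, 0, 0]; VV[1]=max(VV[1],msg_vec) then VV[1][1]++ -> VV[1]=[2, 3, 1]
Event 5: SEND 2->1: VV[2][2]++ -> VV[2]=[0, 0, 2], msg_vec=[0, 0, 2]; VV[1]=max(VV[1],msg_vec) then VV[1][1]++ -> VV[1]=[2, 4, 2]
Event 3 stamp: [0, 2, 1]
Event 4 stamp: [2, 0, 0]
[0, 2, 1] <= [2, 0, 0]? False
[2, 0, 0] <= [0, 2, 1]? False
Relation: concurrent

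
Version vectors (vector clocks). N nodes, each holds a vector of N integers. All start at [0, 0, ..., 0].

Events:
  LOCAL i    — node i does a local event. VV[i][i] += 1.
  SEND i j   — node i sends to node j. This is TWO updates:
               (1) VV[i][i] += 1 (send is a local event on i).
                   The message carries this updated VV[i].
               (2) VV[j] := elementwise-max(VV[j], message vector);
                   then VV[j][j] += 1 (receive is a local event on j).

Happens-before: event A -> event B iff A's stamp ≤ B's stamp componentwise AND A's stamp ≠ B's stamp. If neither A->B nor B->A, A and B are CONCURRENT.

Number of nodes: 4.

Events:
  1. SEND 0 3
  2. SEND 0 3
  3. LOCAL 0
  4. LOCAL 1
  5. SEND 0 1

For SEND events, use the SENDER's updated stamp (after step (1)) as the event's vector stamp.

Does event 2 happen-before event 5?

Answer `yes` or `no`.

Initial: VV[0]=[0, 0, 0, 0]
Initial: VV[1]=[0, 0, 0, 0]
Initial: VV[2]=[0, 0, 0, 0]
Initial: VV[3]=[0, 0, 0, 0]
Event 1: SEND 0->3: VV[0][0]++ -> VV[0]=[1, 0, 0, 0], msg_vec=[1, 0, 0, 0]; VV[3]=max(VV[3],msg_vec) then VV[3][3]++ -> VV[3]=[1, 0, 0, 1]
Event 2: SEND 0->3: VV[0][0]++ -> VV[0]=[2, 0, 0, 0], msg_vec=[2, 0, 0, 0]; VV[3]=max(VV[3],msg_vec) then VV[3][3]++ -> VV[3]=[2, 0, 0, 2]
Event 3: LOCAL 0: VV[0][0]++ -> VV[0]=[3, 0, 0, 0]
Event 4: LOCAL 1: VV[1][1]++ -> VV[1]=[0, 1, 0, 0]
Event 5: SEND 0->1: VV[0][0]++ -> VV[0]=[4, 0, 0, 0], msg_vec=[4, 0, 0, 0]; VV[1]=max(VV[1],msg_vec) then VV[1][1]++ -> VV[1]=[4, 2, 0, 0]
Event 2 stamp: [2, 0, 0, 0]
Event 5 stamp: [4, 0, 0, 0]
[2, 0, 0, 0] <= [4, 0, 0, 0]? True. Equal? False. Happens-before: True

Answer: yes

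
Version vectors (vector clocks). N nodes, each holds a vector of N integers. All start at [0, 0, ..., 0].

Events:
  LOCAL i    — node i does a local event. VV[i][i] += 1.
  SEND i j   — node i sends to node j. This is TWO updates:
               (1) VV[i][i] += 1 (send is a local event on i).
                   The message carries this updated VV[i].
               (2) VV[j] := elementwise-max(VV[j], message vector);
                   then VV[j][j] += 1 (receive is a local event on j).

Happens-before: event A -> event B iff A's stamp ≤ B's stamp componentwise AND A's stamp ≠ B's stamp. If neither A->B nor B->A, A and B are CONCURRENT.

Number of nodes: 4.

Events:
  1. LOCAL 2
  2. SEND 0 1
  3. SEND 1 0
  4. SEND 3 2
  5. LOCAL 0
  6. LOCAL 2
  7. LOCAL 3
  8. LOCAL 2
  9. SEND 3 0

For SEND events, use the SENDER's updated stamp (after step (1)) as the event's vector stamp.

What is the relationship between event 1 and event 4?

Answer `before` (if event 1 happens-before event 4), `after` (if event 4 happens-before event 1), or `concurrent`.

Initial: VV[0]=[0, 0, 0, 0]
Initial: VV[1]=[0, 0, 0, 0]
Initial: VV[2]=[0, 0, 0, 0]
Initial: VV[3]=[0, 0, 0, 0]
Event 1: LOCAL 2: VV[2][2]++ -> VV[2]=[0, 0, 1, 0]
Event 2: SEND 0->1: VV[0][0]++ -> VV[0]=[1, 0, 0, 0], msg_vec=[1, 0, 0, 0]; VV[1]=max(VV[1],msg_vec) then VV[1][1]++ -> VV[1]=[1, 1, 0, 0]
Event 3: SEND 1->0: VV[1][1]++ -> VV[1]=[1, 2, 0, 0], msg_vec=[1, 2, 0, 0]; VV[0]=max(VV[0],msg_vec) then VV[0][0]++ -> VV[0]=[2, 2, 0, 0]
Event 4: SEND 3->2: VV[3][3]++ -> VV[3]=[0, 0, 0, 1], msg_vec=[0, 0, 0, 1]; VV[2]=max(VV[2],msg_vec) then VV[2][2]++ -> VV[2]=[0, 0, 2, 1]
Event 5: LOCAL 0: VV[0][0]++ -> VV[0]=[3, 2, 0, 0]
Event 6: LOCAL 2: VV[2][2]++ -> VV[2]=[0, 0, 3, 1]
Event 7: LOCAL 3: VV[3][3]++ -> VV[3]=[0, 0, 0, 2]
Event 8: LOCAL 2: VV[2][2]++ -> VV[2]=[0, 0, 4, 1]
Event 9: SEND 3->0: VV[3][3]++ -> VV[3]=[0, 0, 0, 3], msg_vec=[0, 0, 0, 3]; VV[0]=max(VV[0],msg_vec) then VV[0][0]++ -> VV[0]=[4, 2, 0, 3]
Event 1 stamp: [0, 0, 1, 0]
Event 4 stamp: [0, 0, 0, 1]
[0, 0, 1, 0] <= [0, 0, 0, 1]? False
[0, 0, 0, 1] <= [0, 0, 1, 0]? False
Relation: concurrent

Answer: concurrent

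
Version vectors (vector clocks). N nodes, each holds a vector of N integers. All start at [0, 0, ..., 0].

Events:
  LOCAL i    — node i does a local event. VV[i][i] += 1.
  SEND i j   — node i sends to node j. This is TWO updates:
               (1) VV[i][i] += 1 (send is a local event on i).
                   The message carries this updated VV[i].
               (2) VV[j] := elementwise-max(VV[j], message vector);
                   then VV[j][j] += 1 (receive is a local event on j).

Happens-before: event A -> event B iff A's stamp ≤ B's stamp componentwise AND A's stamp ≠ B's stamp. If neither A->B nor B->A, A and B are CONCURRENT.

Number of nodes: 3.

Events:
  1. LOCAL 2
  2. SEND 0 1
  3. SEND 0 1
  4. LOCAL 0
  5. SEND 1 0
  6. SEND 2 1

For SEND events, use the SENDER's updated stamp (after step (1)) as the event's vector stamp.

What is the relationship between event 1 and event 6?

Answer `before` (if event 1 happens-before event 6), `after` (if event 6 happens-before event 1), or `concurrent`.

Answer: before

Derivation:
Initial: VV[0]=[0, 0, 0]
Initial: VV[1]=[0, 0, 0]
Initial: VV[2]=[0, 0, 0]
Event 1: LOCAL 2: VV[2][2]++ -> VV[2]=[0, 0, 1]
Event 2: SEND 0->1: VV[0][0]++ -> VV[0]=[1, 0, 0], msg_vec=[1, 0, 0]; VV[1]=max(VV[1],msg_vec) then VV[1][1]++ -> VV[1]=[1, 1, 0]
Event 3: SEND 0->1: VV[0][0]++ -> VV[0]=[2, 0, 0], msg_vec=[2, 0, 0]; VV[1]=max(VV[1],msg_vec) then VV[1][1]++ -> VV[1]=[2, 2, 0]
Event 4: LOCAL 0: VV[0][0]++ -> VV[0]=[3, 0, 0]
Event 5: SEND 1->0: VV[1][1]++ -> VV[1]=[2, 3, 0], msg_vec=[2, 3, 0]; VV[0]=max(VV[0],msg_vec) then VV[0][0]++ -> VV[0]=[4, 3, 0]
Event 6: SEND 2->1: VV[2][2]++ -> VV[2]=[0, 0, 2], msg_vec=[0, 0, 2]; VV[1]=max(VV[1],msg_vec) then VV[1][1]++ -> VV[1]=[2, 4, 2]
Event 1 stamp: [0, 0, 1]
Event 6 stamp: [0, 0, 2]
[0, 0, 1] <= [0, 0, 2]? True
[0, 0, 2] <= [0, 0, 1]? False
Relation: before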